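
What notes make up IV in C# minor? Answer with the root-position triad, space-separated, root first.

F# A# C#

IV is built on scale degree 4, which is F# in both C# minor and its parallel. Building the major chord from the parallel major on F#: F#–A#–C#.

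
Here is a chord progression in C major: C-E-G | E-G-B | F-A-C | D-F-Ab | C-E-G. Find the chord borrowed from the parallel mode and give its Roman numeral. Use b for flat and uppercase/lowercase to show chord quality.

C major has the diatonic set C, Dm, Em, F, G, Am, Bdim. Of the given chords, C–E–G = C, E–G–B = Em and F–A–C = F are diatonic. D–F–Ab doesn't fit — on degree 2 C major would have Dm (ii). Ddim is the degree-2 chord of C minor, so it is the borrowed ii°.

ii°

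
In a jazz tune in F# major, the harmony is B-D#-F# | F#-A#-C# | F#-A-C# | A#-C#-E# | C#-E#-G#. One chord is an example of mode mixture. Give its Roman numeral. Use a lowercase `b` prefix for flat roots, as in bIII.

The diatonic triads in F# major are F#, G#m, A#m, B, C#, D#m, E#dim. B–D#–F# = B, F#–A#–C# = F#, A#–C#–E# = A#m and C#–E#–G# = C# all belong to that set. But F#–A–C# is foreign: the diatonic I on degree 1 is F#, whereas F#m comes from F# minor. It is labeled i.

i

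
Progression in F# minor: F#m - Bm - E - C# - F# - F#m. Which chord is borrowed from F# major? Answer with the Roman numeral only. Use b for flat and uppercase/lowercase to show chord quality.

F# minor has the diatonic set F#m, G#dim, A, Bm, C#, D, E (with V from harmonic minor). Of the given chords, F#m, Bm, E and C# are diatonic. F# (F#–A#–C#) doesn't fit — on degree 1 F# minor would have F#m (i). F# is the degree-1 chord of F# major, so it is the borrowed I.

I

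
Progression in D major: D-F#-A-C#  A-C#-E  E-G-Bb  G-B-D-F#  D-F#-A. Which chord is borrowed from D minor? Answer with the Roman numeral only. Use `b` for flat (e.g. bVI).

ii°

D major has the diatonic set D, Em, F#m, G, A, Bm, C#dim. D–F#–A–C# = Dmaj7, A–C#–E = A, G–B–D–F# = Gmaj7 and D–F#–A = D are all diatonic. E–G–Bb doesn't fit — on degree 2 D major would have Em (ii). Edim is the degree-2 chord of D minor, so it is the borrowed ii°.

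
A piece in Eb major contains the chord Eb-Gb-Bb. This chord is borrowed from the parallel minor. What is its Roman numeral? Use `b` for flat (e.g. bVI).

i

The root Eb is the diatonic 1st degree of Eb major; the borrowing shows in the chord quality. Diatonically Eb major has Eb (I) on that degree; Eb–Gb–Bb is instead the minor chord native to Eb minor, so it takes the label i.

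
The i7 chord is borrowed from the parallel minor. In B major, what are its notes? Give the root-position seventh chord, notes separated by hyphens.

B-D-F#-A

The root, B, is scale degree 1 — the same note in B major and B minor; only the chord quality changes. Building the minor-seventh chord from the parallel minor on B: B–D–F#–A.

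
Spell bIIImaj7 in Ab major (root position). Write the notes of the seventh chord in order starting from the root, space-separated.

Cb Eb Gb Bb

Scale degree 3 in Ab major is C. bIIImaj7 uses the lowered form, Cb, taken from Ab minor. Stacking thirds in Ab minor on Cb gives Cb–Eb–Gb–Bb.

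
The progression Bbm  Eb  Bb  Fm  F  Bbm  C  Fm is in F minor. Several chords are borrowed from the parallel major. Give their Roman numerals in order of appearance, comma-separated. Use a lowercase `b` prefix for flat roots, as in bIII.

F minor has the diatonic set Fm, Gdim, Ab, Bbm, C, Db, Eb (with V from harmonic minor). Bbm, Eb, Fm and C all belong to that set. Bb (Bb–D–F) is not: scale degree 4 in F minor carries Bbm (iv). In F major the chord on that degree is Bb, so here it functions as IV, borrowed from the parallel major. F (F–A–C) is not: scale degree 1 in F minor carries Fm (i). In F major the chord on that degree is F, so here it functions as I, borrowed from the parallel major.

IV, I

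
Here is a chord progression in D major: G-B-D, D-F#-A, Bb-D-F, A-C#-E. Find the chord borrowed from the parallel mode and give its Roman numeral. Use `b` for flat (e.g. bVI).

bVI

D major has the diatonic set D, Em, F#m, G, A, Bm, C#dim. G–B–D = G, D–F#–A = D and A–C#–E = A are all diatonic. Bb–D–F doesn't fit — on degree 6 D major would have Bm (vi). Bb is the degree-6 chord of D minor, so it is the borrowed bVI.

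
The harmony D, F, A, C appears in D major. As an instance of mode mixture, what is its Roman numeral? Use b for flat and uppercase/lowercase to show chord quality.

D is scale degree 1 in D major. D–F–A–C is a minor-seventh chord — the form found in D minor, not the diatonic I (D). Borrowed into D major it is written i7.

i7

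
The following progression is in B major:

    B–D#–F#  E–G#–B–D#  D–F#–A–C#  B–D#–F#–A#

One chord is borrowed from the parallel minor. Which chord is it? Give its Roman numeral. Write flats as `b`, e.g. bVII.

In B major the diatonic chords are B, C#m, D#m, E, F#, G#m, A#dim. Of the given chords, B–D#–F# = B, E–G#–B–D# = Emaj7 and B–D#–F#–A# = Bmaj7 are diatonic. D–F#–A–C# doesn't fit — on degree 3 B major would have D#m (iii). Dmaj7 is the degree-3 chord of B minor, so it is the borrowed bIIImaj7.

bIIImaj7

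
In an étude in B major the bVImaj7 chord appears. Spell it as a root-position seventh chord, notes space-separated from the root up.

G B D F#

bVImaj7 is built on the lowered scale degree 6. In B major degree 6 is G#; lowered it becomes G. Stacking thirds in B minor on G gives G–B–D–F#.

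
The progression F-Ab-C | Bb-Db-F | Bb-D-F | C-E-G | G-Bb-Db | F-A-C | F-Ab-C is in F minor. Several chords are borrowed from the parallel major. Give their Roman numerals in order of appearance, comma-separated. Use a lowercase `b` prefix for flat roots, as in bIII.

In F minor (with V from harmonic minor) the diatonic chords are Fm, Gdim, Ab, Bbm, C, Db, Eb. F–Ab–C = Fm, Bb–Db–F = Bbm, C–E–G = C and G–Bb–Db = Gdim all belong to that set. Bb–D–F doesn't fit — on degree 4 F minor would have Bbm (iv). Bb is the degree-4 chord of F major, so it is the borrowed IV. F–A–C is not: scale degree 1 in F minor carries Fm (i). In F major the chord on that degree is F, so here it functions as I, borrowed from the parallel major.

IV, I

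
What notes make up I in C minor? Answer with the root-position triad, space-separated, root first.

C E G

I is built on scale degree 1, which is C in both C minor and its parallel. Stacking thirds in C major on C gives C–E–G.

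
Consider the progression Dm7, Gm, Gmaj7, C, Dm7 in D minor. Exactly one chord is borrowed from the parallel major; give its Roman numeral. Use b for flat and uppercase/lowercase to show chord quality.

IVmaj7

In D minor (with V from harmonic minor) the diatonic chords are Dm, Edim, F, Gm, A, Bb, C. Of the given chords, Dm7, Gm and C are diatonic. But Gmaj7 (G–B–D–F#) is foreign: the diatonic iv on degree 4 is Gm, whereas Gmaj7 comes from D major. It is labeled IVmaj7.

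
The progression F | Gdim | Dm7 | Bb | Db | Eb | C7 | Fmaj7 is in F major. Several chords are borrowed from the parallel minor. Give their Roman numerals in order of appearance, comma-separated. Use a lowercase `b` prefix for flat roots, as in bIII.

ii°, bVI, bVII

F major has the diatonic set F, Gm, Am, Bb, C, Dm, Edim. Of the given chords, F, Dm7, Bb, C7 and Fmaj7 are diatonic. Gdim (G–Bb–Db) doesn't fit — on degree 2 F major would have Gm (ii). Gdim is the degree-2 chord of F minor, so it is the borrowed ii°. Db (Db–F–Ab) doesn't fit — on degree 6 F major would have Dm (vi). Db is the degree-6 chord of F minor, so it is the borrowed bVI. Eb (Eb–G–Bb) doesn't fit — on degree 7 F major would have Edim (vii°). Eb is the degree-7 chord of F minor, so it is the borrowed bVII.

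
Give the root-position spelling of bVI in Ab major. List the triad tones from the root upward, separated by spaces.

Scale degree 6 in Ab major is F. bVI uses the lowered form, Fb, taken from Ab minor. Building the major chord from the parallel minor on Fb: Fb–Ab–Cb.

Fb Ab Cb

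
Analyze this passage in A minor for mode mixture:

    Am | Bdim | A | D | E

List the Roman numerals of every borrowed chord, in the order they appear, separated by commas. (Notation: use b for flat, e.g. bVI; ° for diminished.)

The diatonic triads in A minor (with V from harmonic minor) are Am, Bdim, C, Dm, E, F, G. Of the given chords, Am, Bdim and E are diatonic. A (A–C#–E) doesn't fit — on degree 1 A minor would have Am (i). A is the degree-1 chord of A major, so it is the borrowed I. D (D–F#–A) doesn't fit — on degree 4 A minor would have Dm (iv). D is the degree-4 chord of A major, so it is the borrowed IV.

I, IV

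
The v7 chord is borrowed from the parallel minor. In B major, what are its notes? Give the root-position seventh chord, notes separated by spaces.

The root, F#, is scale degree 5 — the same note in B major and B minor; only the chord quality changes. Stacking thirds in B minor on F# gives F#–A–C#–E.

F# A C# E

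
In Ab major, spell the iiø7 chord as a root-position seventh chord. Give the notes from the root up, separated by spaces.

Bb Db Fb Ab

iiø7 is built on scale degree 2, which is Bb in both Ab major and its parallel. Stacking thirds in Ab minor on Bb gives Bb–Db–Fb–Ab.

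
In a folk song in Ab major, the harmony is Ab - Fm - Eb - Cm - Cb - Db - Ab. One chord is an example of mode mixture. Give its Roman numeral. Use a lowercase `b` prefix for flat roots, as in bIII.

Ab major has the diatonic set Ab, Bbm, Cm, Db, Eb, Fm, Gdim. Ab, Fm, Eb, Cm and Db all belong to that set. Cb (Cb–Eb–Gb) doesn't fit — on degree 3 Ab major would have Cm (iii). Cb is the degree-3 chord of Ab minor, so it is the borrowed bIII.

bIII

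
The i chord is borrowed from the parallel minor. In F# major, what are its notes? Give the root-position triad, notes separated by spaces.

F# A C#

The root, F#, is scale degree 1 — the same note in F# major and F# minor; only the chord quality changes. Building the minor chord from the parallel minor on F#: F#–A–C#.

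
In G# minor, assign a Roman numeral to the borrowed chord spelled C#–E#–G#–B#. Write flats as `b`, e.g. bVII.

IVmaj7

The root C# is the diatonic 4th degree of G# minor; the borrowing shows in the chord quality. Diatonically G# minor has C#m (iv) on that degree; C#–E#–G#–B# is instead the major-seventh chord native to G# major, so it takes the label IVmaj7.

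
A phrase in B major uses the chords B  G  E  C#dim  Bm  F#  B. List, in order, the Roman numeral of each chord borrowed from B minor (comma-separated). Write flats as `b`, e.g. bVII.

In B major the diatonic chords are B, C#m, D#m, E, F#, G#m, A#dim. Of the given chords, B, E and F# are diatonic. G (G–B–D) doesn't fit — on degree 6 B major would have G#m (vi). G is the degree-6 chord of B minor, so it is the borrowed bVI. But C#dim (C#–E–G) is foreign: the diatonic ii on degree 2 is C#m, whereas C#dim comes from B minor. It is labeled ii°. Bm (B–D–F#) is not: scale degree 1 in B major carries B (I). In B minor the chord on that degree is Bm, so here it functions as i, borrowed from the parallel minor.

bVI, ii°, i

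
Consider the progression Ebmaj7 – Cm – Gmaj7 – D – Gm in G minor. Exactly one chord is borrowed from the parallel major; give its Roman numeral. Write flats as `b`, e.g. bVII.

Imaj7

G minor has the diatonic set Gm, Adim, Bb, Cm, D, Eb, F (with V from harmonic minor). Ebmaj7, Cm, D and Gm all belong to that set. Gmaj7 (G–B–D–F#) doesn't fit — on degree 1 G minor would have Gm (i). Gmaj7 is the degree-1 chord of G major, so it is the borrowed Imaj7.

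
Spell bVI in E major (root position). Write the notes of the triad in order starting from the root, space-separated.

bVI is built on the lowered scale degree 6. In E major degree 6 is C#; lowered it becomes C. Building the major chord from the parallel minor on C: C–E–G.

C E G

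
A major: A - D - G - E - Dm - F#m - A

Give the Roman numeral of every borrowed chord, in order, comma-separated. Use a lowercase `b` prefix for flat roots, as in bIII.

A major has the diatonic set A, Bm, C#m, D, E, F#m, G#dim. A, D, E and F#m are all diatonic. G (G–B–D) is not: scale degree 7 in A major carries G#dim (vii°). In A minor the chord on that degree is G, so here it functions as bVII, borrowed from the parallel minor. Dm (D–F–A) is not: scale degree 4 in A major carries D (IV). In A minor the chord on that degree is Dm, so here it functions as iv, borrowed from the parallel minor.

bVII, iv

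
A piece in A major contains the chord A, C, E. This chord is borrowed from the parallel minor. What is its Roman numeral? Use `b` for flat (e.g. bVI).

i

A is scale degree 1 in A major. The diatonic chord on degree 1 would be A (I), but A–C–E is the minor chord from A minor. As a borrowed chord it is labeled i.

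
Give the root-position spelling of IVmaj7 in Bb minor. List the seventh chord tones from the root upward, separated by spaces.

Eb G Bb D

The root, Eb, is scale degree 4 — the same note in Bb minor and Bb major; only the chord quality changes. In Bb major the chord on Eb is Eb–G–Bb–D.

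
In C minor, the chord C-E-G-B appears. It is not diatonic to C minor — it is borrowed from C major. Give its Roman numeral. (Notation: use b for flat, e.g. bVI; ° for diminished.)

Imaj7

C is scale degree 1 in C minor. Diatonically C minor has Cm (i) on that degree; C–E–G–B is instead the major-seventh chord native to C major, so it takes the label Imaj7.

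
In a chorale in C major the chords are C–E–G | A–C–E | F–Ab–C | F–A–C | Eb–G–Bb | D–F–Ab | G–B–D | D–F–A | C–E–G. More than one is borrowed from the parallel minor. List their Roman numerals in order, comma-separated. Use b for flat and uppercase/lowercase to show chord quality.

C major has the diatonic set C, Dm, Em, F, G, Am, Bdim. C–E–G = C, A–C–E = Am, F–A–C = F, G–B–D = G and D–F–A = Dm all belong to that set. F–Ab–C doesn't fit — on degree 4 C major would have F (IV). Fm is the degree-4 chord of C minor, so it is the borrowed iv. Eb–G–Bb doesn't fit — on degree 3 C major would have Em (iii). Eb is the degree-3 chord of C minor, so it is the borrowed bIII. But D–F–Ab is foreign: the diatonic ii on degree 2 is Dm, whereas Ddim comes from C minor. It is labeled ii°.

iv, bIII, ii°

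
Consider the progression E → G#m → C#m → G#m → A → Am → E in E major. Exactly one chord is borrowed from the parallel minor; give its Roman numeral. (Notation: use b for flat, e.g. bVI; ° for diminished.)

The diatonic triads in E major are E, F#m, G#m, A, B, C#m, D#dim. Of the given chords, E, G#m, C#m and A are diatonic. But Am (A–C–E) is foreign: the diatonic IV on degree 4 is A, whereas Am comes from E minor. It is labeled iv.

iv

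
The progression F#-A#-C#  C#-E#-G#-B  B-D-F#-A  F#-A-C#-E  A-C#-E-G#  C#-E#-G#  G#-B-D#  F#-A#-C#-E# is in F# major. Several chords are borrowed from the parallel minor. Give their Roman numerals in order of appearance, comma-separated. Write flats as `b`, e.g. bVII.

iv7, i7, bIIImaj7

In F# major the diatonic chords are F#, G#m, A#m, B, C#, D#m, E#dim. F#–A#–C# = F#, C#–E#–G#–B = C#7, C#–E#–G# = C#, G#–B–D# = G#m and F#–A#–C#–E# = F#maj7 all belong to that set. B–D–F#–A doesn't fit — on degree 4 F# major would have B (IV). Bm7 is the degree-4 chord of F# minor, so it is the borrowed iv7. But F#–A–C#–E is foreign: the diatonic I on degree 1 is F#, whereas F#m7 comes from F# minor. It is labeled i7. But A–C#–E–G# is foreign: the diatonic iii on degree 3 is A#m, whereas Amaj7 comes from F# minor. It is labeled bIIImaj7.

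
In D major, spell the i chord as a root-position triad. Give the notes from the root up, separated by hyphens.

The root, D, is scale degree 1 — the same note in D major and D minor; only the chord quality changes. Building the minor chord from the parallel minor on D: D–F–A.

D-F-A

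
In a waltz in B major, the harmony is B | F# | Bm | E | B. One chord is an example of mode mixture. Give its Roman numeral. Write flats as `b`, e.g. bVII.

i

In B major the diatonic chords are B, C#m, D#m, E, F#, G#m, A#dim. Of the given chords, B, F# and E are diatonic. But Bm (B–D–F#) is foreign: the diatonic I on degree 1 is B, whereas Bm comes from B minor. It is labeled i.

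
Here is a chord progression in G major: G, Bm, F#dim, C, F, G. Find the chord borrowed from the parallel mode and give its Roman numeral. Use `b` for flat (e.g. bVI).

In G major the diatonic chords are G, Am, Bm, C, D, Em, F#dim. G, Bm, F#dim and C are all diatonic. F (F–A–C) is not: scale degree 7 in G major carries F#dim (vii°). In G minor the chord on that degree is F, so here it functions as bVII, borrowed from the parallel minor.

bVII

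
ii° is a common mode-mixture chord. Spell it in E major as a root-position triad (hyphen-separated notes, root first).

ii° is built on scale degree 2, which is F# in both E major and its parallel. In E minor the chord on F# is F#–A–C.

F#-A-C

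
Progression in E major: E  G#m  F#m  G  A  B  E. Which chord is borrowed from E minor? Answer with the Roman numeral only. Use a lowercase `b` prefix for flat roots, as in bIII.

bIII

E major has the diatonic set E, F#m, G#m, A, B, C#m, D#dim. E, G#m, F#m, A and B all belong to that set. G (G–B–D) doesn't fit — on degree 3 E major would have G#m (iii). G is the degree-3 chord of E minor, so it is the borrowed bIII.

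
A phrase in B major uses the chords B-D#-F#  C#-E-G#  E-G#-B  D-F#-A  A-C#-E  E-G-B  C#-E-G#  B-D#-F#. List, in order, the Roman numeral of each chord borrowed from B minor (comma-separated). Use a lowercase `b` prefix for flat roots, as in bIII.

The diatonic triads in B major are B, C#m, D#m, E, F#, G#m, A#dim. B–D#–F# = B, C#–E–G# = C#m and E–G#–B = E all belong to that set. D–F#–A doesn't fit — on degree 3 B major would have D#m (iii). D is the degree-3 chord of B minor, so it is the borrowed bIII. But A–C#–E is foreign: the diatonic vii° on degree 7 is A#dim, whereas A comes from B minor. It is labeled bVII. E–G–B doesn't fit — on degree 4 B major would have E (IV). Em is the degree-4 chord of B minor, so it is the borrowed iv.

bIII, bVII, iv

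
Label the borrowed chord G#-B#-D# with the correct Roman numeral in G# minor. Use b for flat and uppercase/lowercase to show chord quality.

G# is scale degree 1 in G# minor. G#–B#–D# is a major chord — the form found in G# major, not the diatonic i (G#m). Borrowed into G# minor it is written I.

I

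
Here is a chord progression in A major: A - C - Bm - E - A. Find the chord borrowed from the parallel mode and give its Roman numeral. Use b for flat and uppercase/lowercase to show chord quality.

The diatonic triads in A major are A, Bm, C#m, D, E, F#m, G#dim. A, Bm and E all belong to that set. But C (C–E–G) is foreign: the diatonic iii on degree 3 is C#m, whereas C comes from A minor. It is labeled bIII.

bIII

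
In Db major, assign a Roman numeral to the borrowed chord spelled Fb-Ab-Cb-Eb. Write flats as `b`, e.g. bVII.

bIIImaj7

The root Fb is the lowered 3rd scale degree — diatonically Db major has F there. Diatonically Db major has Fm (iii) on that degree; Fb–Ab–Cb–Eb is instead the major-seventh chord native to Db minor, so it takes the label bIIImaj7.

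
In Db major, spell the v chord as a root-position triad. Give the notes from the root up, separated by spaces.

The root, Ab, is scale degree 5 — the same note in Db major and Db minor; only the chord quality changes. Building the minor chord from the parallel minor on Ab: Ab–Cb–Eb.

Ab Cb Eb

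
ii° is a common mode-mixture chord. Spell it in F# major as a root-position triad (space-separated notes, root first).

The root, G#, is scale degree 2 — the same note in F# major and F# minor; only the chord quality changes. Stacking thirds in F# minor on G# gives G#–B–D.

G# B D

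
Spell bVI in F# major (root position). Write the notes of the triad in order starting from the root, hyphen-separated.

D-F#-A

bVI is built on the lowered scale degree 6. In F# major degree 6 is D#; lowered it becomes D. Building the major chord from the parallel minor on D: D–F#–A.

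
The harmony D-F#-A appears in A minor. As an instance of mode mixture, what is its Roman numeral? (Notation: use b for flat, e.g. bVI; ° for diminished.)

IV

D is scale degree 4 in A minor. The diatonic chord on degree 4 would be Dm (iv), but D–F#–A is the major chord from A major. As a borrowed chord it is labeled IV.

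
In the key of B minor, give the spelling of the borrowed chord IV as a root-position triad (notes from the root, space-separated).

E G# B

The root, E, is scale degree 4 — the same note in B minor and B major; only the chord quality changes. Stacking thirds in B major on E gives E–G#–B.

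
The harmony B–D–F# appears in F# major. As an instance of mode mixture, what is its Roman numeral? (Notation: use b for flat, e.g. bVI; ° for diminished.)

B is scale degree 4 in F# major. B–D–F# is a minor chord — the form found in F# minor, not the diatonic IV (B). Borrowed into F# major it is written iv.

iv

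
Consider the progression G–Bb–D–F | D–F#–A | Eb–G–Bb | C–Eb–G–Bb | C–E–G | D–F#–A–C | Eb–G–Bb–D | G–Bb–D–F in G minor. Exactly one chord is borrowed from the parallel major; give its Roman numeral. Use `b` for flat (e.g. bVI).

IV

The diatonic triads in G minor (with V from harmonic minor) are Gm, Adim, Bb, Cm, D, Eb, F. G–Bb–D–F = Gm7, D–F#–A = D, Eb–G–Bb = Eb, C–Eb–G–Bb = Cm7, D–F#–A–C = D7 and Eb–G–Bb–D = Ebmaj7 all belong to that set. C–E–G doesn't fit — on degree 4 G minor would have Cm (iv). C is the degree-4 chord of G major, so it is the borrowed IV.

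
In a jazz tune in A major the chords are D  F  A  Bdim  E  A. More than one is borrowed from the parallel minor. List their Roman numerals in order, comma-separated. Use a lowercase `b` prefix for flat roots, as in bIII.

A major has the diatonic set A, Bm, C#m, D, E, F#m, G#dim. Of the given chords, D, A and E are diatonic. F (F–A–C) doesn't fit — on degree 6 A major would have F#m (vi). F is the degree-6 chord of A minor, so it is the borrowed bVI. Bdim (B–D–F) doesn't fit — on degree 2 A major would have Bm (ii). Bdim is the degree-2 chord of A minor, so it is the borrowed ii°.

bVI, ii°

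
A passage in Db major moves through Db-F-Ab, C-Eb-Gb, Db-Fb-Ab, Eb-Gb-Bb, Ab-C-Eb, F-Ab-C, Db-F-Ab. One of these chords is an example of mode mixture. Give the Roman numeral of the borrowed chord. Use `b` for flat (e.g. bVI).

In Db major the diatonic chords are Db, Ebm, Fm, Gb, Ab, Bbm, Cdim. Of the given chords, Db–F–Ab = Db, C–Eb–Gb = Cdim, Eb–Gb–Bb = Ebm, Ab–C–Eb = Ab and F–Ab–C = Fm are diatonic. Db–Fb–Ab is not: scale degree 1 in Db major carries Db (I). In Db minor the chord on that degree is Dbm, so here it functions as i, borrowed from the parallel minor.

i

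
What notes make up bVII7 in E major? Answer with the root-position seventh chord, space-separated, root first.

D F# A C

The root of bVII7 is the lowered 7th degree: D# becomes D. Building the dominant-seventh chord from the parallel minor on D: D–F#–A–C.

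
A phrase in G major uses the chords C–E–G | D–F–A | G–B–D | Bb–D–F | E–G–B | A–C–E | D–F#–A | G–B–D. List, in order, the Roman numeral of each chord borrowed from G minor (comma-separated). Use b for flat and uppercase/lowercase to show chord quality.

v, bIII

In G major the diatonic chords are G, Am, Bm, C, D, Em, F#dim. Of the given chords, C–E–G = C, G–B–D = G, E–G–B = Em, A–C–E = Am and D–F#–A = D are diatonic. But D–F–A is foreign: the diatonic V on degree 5 is D, whereas Dm comes from G minor. It is labeled v. Bb–D–F doesn't fit — on degree 3 G major would have Bm (iii). Bb is the degree-3 chord of G minor, so it is the borrowed bIII.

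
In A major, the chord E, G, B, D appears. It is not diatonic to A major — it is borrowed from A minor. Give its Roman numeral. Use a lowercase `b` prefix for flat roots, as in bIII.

The root E is the diatonic 5th degree of A major; the borrowing shows in the chord quality. E–G–B–D is a minor-seventh chord — the form found in A minor, not the diatonic V (E). Borrowed into A major it is written v7.

v7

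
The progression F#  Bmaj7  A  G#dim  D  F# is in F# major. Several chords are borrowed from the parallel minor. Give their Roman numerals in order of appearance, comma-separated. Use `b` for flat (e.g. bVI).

bIII, ii°, bVI

F# major has the diatonic set F#, G#m, A#m, B, C#, D#m, E#dim. F# and Bmaj7 both belong to that set. But A (A–C#–E) is foreign: the diatonic iii on degree 3 is A#m, whereas A comes from F# minor. It is labeled bIII. G#dim (G#–B–D) is not: scale degree 2 in F# major carries G#m (ii). In F# minor the chord on that degree is G#dim, so here it functions as ii°, borrowed from the parallel minor. D (D–F#–A) doesn't fit — on degree 6 F# major would have D#m (vi). D is the degree-6 chord of F# minor, so it is the borrowed bVI.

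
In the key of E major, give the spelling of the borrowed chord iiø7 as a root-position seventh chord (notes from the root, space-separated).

The root, F#, is scale degree 2 — the same note in E major and E minor; only the chord quality changes. Stacking thirds in E minor on F# gives F#–A–C–E.

F# A C E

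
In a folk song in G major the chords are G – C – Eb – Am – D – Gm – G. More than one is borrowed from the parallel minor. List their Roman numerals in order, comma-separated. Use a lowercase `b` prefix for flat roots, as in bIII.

The diatonic triads in G major are G, Am, Bm, C, D, Em, F#dim. G, C, Am and D are all diatonic. Eb (Eb–G–Bb) is not: scale degree 6 in G major carries Em (vi). In G minor the chord on that degree is Eb, so here it functions as bVI, borrowed from the parallel minor. Gm (G–Bb–D) is not: scale degree 1 in G major carries G (I). In G minor the chord on that degree is Gm, so here it functions as i, borrowed from the parallel minor.

bVI, i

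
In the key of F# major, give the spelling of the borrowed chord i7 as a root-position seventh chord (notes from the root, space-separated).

The root, F#, is scale degree 1 — the same note in F# major and F# minor; only the chord quality changes. Stacking thirds in F# minor on F# gives F#–A–C#–E.

F# A C# E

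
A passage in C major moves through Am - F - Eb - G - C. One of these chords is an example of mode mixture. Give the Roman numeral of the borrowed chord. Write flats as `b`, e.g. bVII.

bIII

The diatonic triads in C major are C, Dm, Em, F, G, Am, Bdim. Am, F, G and C all belong to that set. But Eb (Eb–G–Bb) is foreign: the diatonic iii on degree 3 is Em, whereas Eb comes from C minor. It is labeled bIII.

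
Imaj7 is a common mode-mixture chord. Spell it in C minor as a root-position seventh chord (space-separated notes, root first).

The root, C, is scale degree 1 — the same note in C minor and C major; only the chord quality changes. In C major the chord on C is C–E–G–B.

C E G B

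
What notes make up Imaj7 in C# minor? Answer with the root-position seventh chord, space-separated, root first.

C# E# G# B#

Imaj7 is built on scale degree 1, which is C# in both C# minor and its parallel. In C# major the chord on C# is C#–E#–G#–B#.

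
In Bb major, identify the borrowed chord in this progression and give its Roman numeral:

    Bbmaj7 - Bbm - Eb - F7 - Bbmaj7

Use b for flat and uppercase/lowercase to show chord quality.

In Bb major the diatonic chords are Bb, Cm, Dm, Eb, F, Gm, Adim. Bbmaj7, Eb and F7 all belong to that set. Bbm (Bb–Db–F) doesn't fit — on degree 1 Bb major would have Bb (I). Bbm is the degree-1 chord of Bb minor, so it is the borrowed i.

i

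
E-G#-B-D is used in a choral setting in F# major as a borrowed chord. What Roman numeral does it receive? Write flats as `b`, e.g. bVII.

In F# major scale degree 7 is E#; E is its lowered form, from F# minor. The diatonic chord on degree 7 would be E#dim (vii°), but E–G#–B–D is the dominant-seventh chord from F# minor. As a borrowed chord it is labeled bVII7.

bVII7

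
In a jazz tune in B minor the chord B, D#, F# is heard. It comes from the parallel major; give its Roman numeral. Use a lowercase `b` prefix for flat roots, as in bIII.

I

The root B is the diatonic 1st degree of B minor; the borrowing shows in the chord quality. The diatonic chord on degree 1 would be Bm (i), but B–D#–F# is the major chord from B major. As a borrowed chord it is labeled I.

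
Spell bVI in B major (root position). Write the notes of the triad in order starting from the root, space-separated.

G B D

The root of bVI is the lowered 6th degree: G# becomes G. In B minor the chord on G is G–B–D.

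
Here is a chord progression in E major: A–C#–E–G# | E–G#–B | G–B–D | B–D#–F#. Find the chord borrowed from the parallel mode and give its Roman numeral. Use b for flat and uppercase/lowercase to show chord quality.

bIII

In E major the diatonic chords are E, F#m, G#m, A, B, C#m, D#dim. Of the given chords, A–C#–E–G# = Amaj7, E–G#–B = E and B–D#–F# = B are diatonic. G–B–D doesn't fit — on degree 3 E major would have G#m (iii). G is the degree-3 chord of E minor, so it is the borrowed bIII.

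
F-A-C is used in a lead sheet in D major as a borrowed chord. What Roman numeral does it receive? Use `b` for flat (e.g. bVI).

In D major scale degree 3 is F#; F is its lowered form, from D minor. Diatonically D major has F#m (iii) on that degree; F–A–C is instead the major chord native to D minor, so it takes the label bIII.

bIII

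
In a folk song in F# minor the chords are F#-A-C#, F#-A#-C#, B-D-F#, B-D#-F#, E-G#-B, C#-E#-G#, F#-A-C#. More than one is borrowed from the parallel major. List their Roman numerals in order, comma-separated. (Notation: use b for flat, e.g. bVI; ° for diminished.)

In F# minor (with V from harmonic minor) the diatonic chords are F#m, G#dim, A, Bm, C#, D, E. F#–A–C# = F#m, B–D–F# = Bm, E–G#–B = E and C#–E#–G# = C# are all diatonic. F#–A#–C# doesn't fit — on degree 1 F# minor would have F#m (i). F# is the degree-1 chord of F# major, so it is the borrowed I. B–D#–F# doesn't fit — on degree 4 F# minor would have Bm (iv). B is the degree-4 chord of F# major, so it is the borrowed IV.

I, IV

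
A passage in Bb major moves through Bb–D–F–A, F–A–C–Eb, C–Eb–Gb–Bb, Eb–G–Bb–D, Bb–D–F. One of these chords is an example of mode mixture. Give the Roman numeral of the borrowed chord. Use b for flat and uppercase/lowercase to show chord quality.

In Bb major the diatonic chords are Bb, Cm, Dm, Eb, F, Gm, Adim. Bb–D–F–A = Bbmaj7, F–A–C–Eb = F7, Eb–G–Bb–D = Ebmaj7 and Bb–D–F = Bb all belong to that set. C–Eb–Gb–Bb doesn't fit — on degree 2 Bb major would have Cm (ii). Cm7b5 is the degree-2 chord of Bb minor, so it is the borrowed iiø7.

iiø7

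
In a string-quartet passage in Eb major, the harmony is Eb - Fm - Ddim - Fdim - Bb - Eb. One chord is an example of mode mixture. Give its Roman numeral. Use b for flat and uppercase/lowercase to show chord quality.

The diatonic triads in Eb major are Eb, Fm, Gm, Ab, Bb, Cm, Ddim. Eb, Fm, Ddim and Bb all belong to that set. Fdim (F–Ab–Cb) doesn't fit — on degree 2 Eb major would have Fm (ii). Fdim is the degree-2 chord of Eb minor, so it is the borrowed ii°.

ii°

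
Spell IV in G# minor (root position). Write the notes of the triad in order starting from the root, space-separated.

IV is built on scale degree 4, which is C# in both G# minor and its parallel. Stacking thirds in G# major on C# gives C#–E#–G#.

C# E# G#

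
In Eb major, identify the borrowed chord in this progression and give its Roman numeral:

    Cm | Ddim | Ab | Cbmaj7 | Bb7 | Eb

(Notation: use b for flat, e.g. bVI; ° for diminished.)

bVImaj7

The diatonic triads in Eb major are Eb, Fm, Gm, Ab, Bb, Cm, Ddim. Cm, Ddim, Ab, Bb7 and Eb are all diatonic. But Cbmaj7 (Cb–Eb–Gb–Bb) is foreign: the diatonic vi on degree 6 is Cm, whereas Cbmaj7 comes from Eb minor. It is labeled bVImaj7.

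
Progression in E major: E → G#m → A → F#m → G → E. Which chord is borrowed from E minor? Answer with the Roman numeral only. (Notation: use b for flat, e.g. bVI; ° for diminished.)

The diatonic triads in E major are E, F#m, G#m, A, B, C#m, D#dim. E, G#m, A and F#m all belong to that set. But G (G–B–D) is foreign: the diatonic iii on degree 3 is G#m, whereas G comes from E minor. It is labeled bIII.

bIII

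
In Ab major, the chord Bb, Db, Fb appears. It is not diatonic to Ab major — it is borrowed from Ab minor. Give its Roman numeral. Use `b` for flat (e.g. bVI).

ii°

Bb is scale degree 2 in Ab major. Bb–Db–Fb is a diminished chord — the form found in Ab minor, not the diatonic ii (Bbm). Borrowed into Ab major it is written ii°.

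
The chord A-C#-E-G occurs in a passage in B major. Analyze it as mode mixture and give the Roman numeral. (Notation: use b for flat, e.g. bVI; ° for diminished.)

bVII7

The root A is the lowered 7th scale degree — diatonically B major has A# there. The diatonic chord on degree 7 would be A#dim (vii°), but A–C#–E–G is the dominant-seventh chord from B minor. As a borrowed chord it is labeled bVII7.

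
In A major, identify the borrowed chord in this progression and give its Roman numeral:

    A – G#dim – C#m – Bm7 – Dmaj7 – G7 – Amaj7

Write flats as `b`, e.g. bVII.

The diatonic triads in A major are A, Bm, C#m, D, E, F#m, G#dim. Of the given chords, A, G#dim, C#m, Bm7, Dmaj7 and Amaj7 are diatonic. But G7 (G–B–D–F) is foreign: the diatonic vii° on degree 7 is G#dim, whereas G7 comes from A minor. It is labeled bVII7.

bVII7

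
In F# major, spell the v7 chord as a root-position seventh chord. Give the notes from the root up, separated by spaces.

C# E G# B

The root, C#, is scale degree 5 — the same note in F# major and F# minor; only the chord quality changes. In F# minor the chord on C# is C#–E–G#–B.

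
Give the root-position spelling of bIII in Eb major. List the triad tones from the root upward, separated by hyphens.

Gb-Bb-Db

The root of bIII is the lowered 3rd degree: G becomes Gb. Building the major chord from the parallel minor on Gb: Gb–Bb–Db.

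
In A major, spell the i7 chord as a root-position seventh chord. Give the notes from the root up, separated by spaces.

The root, A, is scale degree 1 — the same note in A major and A minor; only the chord quality changes. Building the minor-seventh chord from the parallel minor on A: A–C–E–G.

A C E G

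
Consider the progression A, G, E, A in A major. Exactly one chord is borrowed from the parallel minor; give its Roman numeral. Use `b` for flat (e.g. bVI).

bVII

The diatonic triads in A major are A, Bm, C#m, D, E, F#m, G#dim. A and E are both diatonic. G (G–B–D) doesn't fit — on degree 7 A major would have G#dim (vii°). G is the degree-7 chord of A minor, so it is the borrowed bVII.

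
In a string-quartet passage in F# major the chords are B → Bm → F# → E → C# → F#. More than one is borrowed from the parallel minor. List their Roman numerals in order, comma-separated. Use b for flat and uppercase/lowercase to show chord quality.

In F# major the diatonic chords are F#, G#m, A#m, B, C#, D#m, E#dim. B, F# and C# all belong to that set. Bm (B–D–F#) is not: scale degree 4 in F# major carries B (IV). In F# minor the chord on that degree is Bm, so here it functions as iv, borrowed from the parallel minor. But E (E–G#–B) is foreign: the diatonic vii° on degree 7 is E#dim, whereas E comes from F# minor. It is labeled bVII.

iv, bVII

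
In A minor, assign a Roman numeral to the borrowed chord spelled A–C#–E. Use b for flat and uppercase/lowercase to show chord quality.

The root A is the diatonic 1st degree of A minor; the borrowing shows in the chord quality. Diatonically A minor has Am (i) on that degree; A–C#–E is instead the major chord native to A major, so it takes the label I.

I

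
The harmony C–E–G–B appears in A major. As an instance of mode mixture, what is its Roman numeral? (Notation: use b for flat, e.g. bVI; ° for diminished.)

The root C is the lowered 3rd scale degree — diatonically A major has C# there. The diatonic chord on degree 3 would be C#m (iii), but C–E–G–B is the major-seventh chord from A minor. As a borrowed chord it is labeled bIIImaj7.

bIIImaj7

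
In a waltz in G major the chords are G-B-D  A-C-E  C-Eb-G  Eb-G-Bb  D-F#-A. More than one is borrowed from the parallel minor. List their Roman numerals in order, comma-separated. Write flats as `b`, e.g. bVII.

In G major the diatonic chords are G, Am, Bm, C, D, Em, F#dim. G–B–D = G, A–C–E = Am and D–F#–A = D all belong to that set. C–Eb–G is not: scale degree 4 in G major carries C (IV). In G minor the chord on that degree is Cm, so here it functions as iv, borrowed from the parallel minor. Eb–G–Bb is not: scale degree 6 in G major carries Em (vi). In G minor the chord on that degree is Eb, so here it functions as bVI, borrowed from the parallel minor.

iv, bVI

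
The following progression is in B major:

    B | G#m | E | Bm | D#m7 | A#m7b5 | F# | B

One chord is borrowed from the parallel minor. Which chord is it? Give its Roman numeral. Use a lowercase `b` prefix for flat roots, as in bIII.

i

The diatonic triads in B major are B, C#m, D#m, E, F#, G#m, A#dim. B, G#m, E, D#m7, A#m7b5 and F# are all diatonic. But Bm (B–D–F#) is foreign: the diatonic I on degree 1 is B, whereas Bm comes from B minor. It is labeled i.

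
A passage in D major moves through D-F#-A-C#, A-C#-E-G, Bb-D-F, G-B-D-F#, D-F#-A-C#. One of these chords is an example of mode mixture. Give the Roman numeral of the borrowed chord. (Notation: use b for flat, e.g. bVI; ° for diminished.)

The diatonic triads in D major are D, Em, F#m, G, A, Bm, C#dim. D–F#–A–C# = Dmaj7, A–C#–E–G = A7 and G–B–D–F# = Gmaj7 all belong to that set. But Bb–D–F is foreign: the diatonic vi on degree 6 is Bm, whereas Bb comes from D minor. It is labeled bVI.

bVI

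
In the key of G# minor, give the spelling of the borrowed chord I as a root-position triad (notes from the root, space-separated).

G# B# D#

I is built on scale degree 1, which is G# in both G# minor and its parallel. Stacking thirds in G# major on G# gives G#–B#–D#.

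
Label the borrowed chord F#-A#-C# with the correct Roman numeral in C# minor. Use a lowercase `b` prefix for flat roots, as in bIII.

The root F# is the diatonic 4th degree of C# minor; the borrowing shows in the chord quality. Diatonically C# minor has F#m (iv) on that degree; F#–A#–C# is instead the major chord native to C# major, so it takes the label IV.

IV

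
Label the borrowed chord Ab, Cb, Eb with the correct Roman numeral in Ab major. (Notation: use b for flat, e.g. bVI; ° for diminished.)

i

The root Ab is the diatonic 1st degree of Ab major; the borrowing shows in the chord quality. The diatonic chord on degree 1 would be Ab (I), but Ab–Cb–Eb is the minor chord from Ab minor. As a borrowed chord it is labeled i.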